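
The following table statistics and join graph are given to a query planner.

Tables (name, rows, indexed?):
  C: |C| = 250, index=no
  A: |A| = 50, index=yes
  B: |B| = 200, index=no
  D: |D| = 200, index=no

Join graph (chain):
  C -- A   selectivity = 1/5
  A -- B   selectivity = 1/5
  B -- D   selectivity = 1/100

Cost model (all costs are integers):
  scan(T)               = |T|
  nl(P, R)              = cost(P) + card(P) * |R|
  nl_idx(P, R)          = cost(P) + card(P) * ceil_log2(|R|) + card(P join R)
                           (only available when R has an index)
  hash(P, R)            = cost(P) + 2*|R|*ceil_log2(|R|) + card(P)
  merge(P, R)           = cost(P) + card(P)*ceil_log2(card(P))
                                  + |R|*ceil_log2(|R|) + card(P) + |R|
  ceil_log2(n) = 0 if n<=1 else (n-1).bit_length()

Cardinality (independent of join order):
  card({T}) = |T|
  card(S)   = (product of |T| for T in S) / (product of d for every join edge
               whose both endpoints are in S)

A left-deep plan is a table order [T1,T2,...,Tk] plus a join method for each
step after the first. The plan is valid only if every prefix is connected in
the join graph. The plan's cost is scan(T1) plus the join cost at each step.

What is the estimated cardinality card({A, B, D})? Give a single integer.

4000

Tables in S: A(50), B(200), D(200)
Edges inside S: A-B(d=5), B-D(d=100)
numerator = 50 * 200 * 200 = 2000000
denominator = 5 * 100 = 500
card(S) = 2000000 / 500 = 4000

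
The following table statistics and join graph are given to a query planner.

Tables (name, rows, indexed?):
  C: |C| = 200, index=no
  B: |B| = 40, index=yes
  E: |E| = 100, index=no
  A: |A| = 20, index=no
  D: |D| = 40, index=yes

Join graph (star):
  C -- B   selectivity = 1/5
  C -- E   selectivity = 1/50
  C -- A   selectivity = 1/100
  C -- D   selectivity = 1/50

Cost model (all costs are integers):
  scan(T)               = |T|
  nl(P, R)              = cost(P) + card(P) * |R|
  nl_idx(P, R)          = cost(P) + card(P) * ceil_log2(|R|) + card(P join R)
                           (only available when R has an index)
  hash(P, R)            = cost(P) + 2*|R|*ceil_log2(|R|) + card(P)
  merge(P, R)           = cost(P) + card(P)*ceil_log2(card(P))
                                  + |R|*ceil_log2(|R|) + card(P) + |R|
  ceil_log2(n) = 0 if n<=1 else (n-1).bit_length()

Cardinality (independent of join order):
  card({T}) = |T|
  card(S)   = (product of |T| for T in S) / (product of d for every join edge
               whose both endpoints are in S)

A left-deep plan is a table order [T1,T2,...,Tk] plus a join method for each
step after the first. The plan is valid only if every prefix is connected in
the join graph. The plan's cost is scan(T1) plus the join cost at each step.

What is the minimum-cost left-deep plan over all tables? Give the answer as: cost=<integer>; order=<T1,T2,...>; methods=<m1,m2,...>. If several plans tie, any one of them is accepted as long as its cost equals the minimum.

cost=2408; order=C,A,D,E,B; methods=hash,nl_idx,merge,hash

Selinger DP (subsets sized 1..n):
  {C}: scan cost=200, card=200
  {B}: scan cost=40, card=40
  {E}: scan cost=100, card=100
  {A}: scan cost=20, card=20
  {D}: scan cost=40, card=40
  {BC}: card=1600; try (B,hash)→880, (C,merge)→2120, (B,merge)→2280, (B,nl_idx)→3000, (C,hash)→3280, (C,nl)→8040 …(+1); best=880 via (B,hash)
  {CE}: card=400; try (E,hash)→1800, (C,merge)→2700, (E,merge)→2800, (C,hash)→3400, (C,nl)→20100, (E,nl)→20200; best=1800 via (E,hash)
  {AC}: card=40; try (A,hash)→600, (C,merge)→1940, (A,merge)→2120, (C,hash)→3240, (C,nl)→4020, (A,nl)→4200; best=600 via (A,hash)
  {CD}: card=160; try (D,hash)→880, (D,nl_idx)→1560, (C,merge)→2120, (D,merge)→2280, (C,hash)→3280, (C,nl)→8040 …(+1); best=880 via (D,hash)
  {BCE}: card=3200; try (B,hash)→2680, (E,hash)→3880, (B,merge)→6080, (B,nl_idx)→7400, (B,nl)→17800, (E,merge)→20880 …(+1); best=2680 via (B,hash)
  {ABC}: card=320; try (B,hash)→1120, (B,merge)→1160, (B,nl_idx)→1160, (B,nl)→2200, (A,hash)→2680, (A,merge)→20200 …(+1); best=1120 via (B,hash)
  {BCD}: card=1280; try (B,hash)→1520, (B,merge)→2600, (D,hash)→2960, (B,nl_idx)→3120, (B,nl)→7280, (D,nl_idx)→11760 …(+2); best=1520 via (B,hash)
  {ACE}: card=80; try (E,merge)→1680, (E,hash)→2040, (A,hash)→2400, (E,nl)→4600, (A,merge)→5920, (A,nl)→9800; best=1680 via (E,merge)
  {CDE}: card=320; try (E,hash)→2440, (D,hash)→2680, (E,merge)→3120, (D,nl_idx)→4520, (D,merge)→6080, (E,nl)→16880 …(+1); best=2440 via (E,hash)
  {ACD}: card=32; try (D,nl_idx)→872, (D,hash)→1120, (D,merge)→1160, (A,hash)→1240, (D,nl)→2200, (A,merge)→2440 …(+1); best=872 via (D,nl_idx)
  {ABCE}: card=640; try (B,hash)→2240, (B,merge)→2600, (B,nl_idx)→2800, (E,hash)→2840, (B,nl)→4880, (E,merge)→5120 …(+4); best=2240 via (B,hash)
  {BCDE}: card=2560; try (B,hash)→3240, (E,hash)→4200, (B,merge)→5920, (D,hash)→6360, (B,nl_idx)→6920, (B,nl)→15240 …(+5); best=3240 via (B,hash)
  {ABCD}: card=256; try (B,nl_idx)→1320, (B,merge)→1344, (B,hash)→1384, (D,hash)→1920, (B,nl)→2152, (A,hash)→3000 …(+5); best=1320 via (B,nl_idx)
  {ACDE}: card=64; try (E,merge)→1864, (D,nl_idx)→2224, (D,hash)→2240, (E,hash)→2304, (D,merge)→2600, (A,hash)→2960 …(+4); best=1864 via (E,merge)
  {ABCDE}: card=512; try (B,hash)→2408, (B,merge)→2592, (B,nl_idx)→2760, (E,hash)→2976, (D,hash)→3360, (E,merge)→4424 …(+8); best=2408 via (B,hash)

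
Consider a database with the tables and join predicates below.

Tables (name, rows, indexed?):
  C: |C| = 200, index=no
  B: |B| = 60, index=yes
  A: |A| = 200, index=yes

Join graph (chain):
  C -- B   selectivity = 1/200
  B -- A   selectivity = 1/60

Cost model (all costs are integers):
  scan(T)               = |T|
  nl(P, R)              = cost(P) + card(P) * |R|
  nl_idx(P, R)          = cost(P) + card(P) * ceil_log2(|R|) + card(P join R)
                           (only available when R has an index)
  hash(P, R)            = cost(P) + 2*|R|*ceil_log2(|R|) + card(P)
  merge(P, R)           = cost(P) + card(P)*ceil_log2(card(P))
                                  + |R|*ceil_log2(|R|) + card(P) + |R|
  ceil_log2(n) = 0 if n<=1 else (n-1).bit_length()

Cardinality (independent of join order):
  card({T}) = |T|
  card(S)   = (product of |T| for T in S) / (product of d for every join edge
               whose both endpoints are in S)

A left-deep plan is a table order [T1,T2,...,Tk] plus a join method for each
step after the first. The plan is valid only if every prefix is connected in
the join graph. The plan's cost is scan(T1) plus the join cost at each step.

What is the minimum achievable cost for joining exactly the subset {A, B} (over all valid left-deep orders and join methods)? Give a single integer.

Selinger DP over subsets of {A,B}:
  {B}: scan cost=60, card=60
  {A}: scan cost=200, card=200
  {AB}: card=200; try (A,nl_idx)→740, (B,hash)→1120, (B,nl_idx)→1600, (A,merge)→2280, (B,merge)→2420, (A,hash)→3320 …(+2); best=740 via (A,nl_idx)

740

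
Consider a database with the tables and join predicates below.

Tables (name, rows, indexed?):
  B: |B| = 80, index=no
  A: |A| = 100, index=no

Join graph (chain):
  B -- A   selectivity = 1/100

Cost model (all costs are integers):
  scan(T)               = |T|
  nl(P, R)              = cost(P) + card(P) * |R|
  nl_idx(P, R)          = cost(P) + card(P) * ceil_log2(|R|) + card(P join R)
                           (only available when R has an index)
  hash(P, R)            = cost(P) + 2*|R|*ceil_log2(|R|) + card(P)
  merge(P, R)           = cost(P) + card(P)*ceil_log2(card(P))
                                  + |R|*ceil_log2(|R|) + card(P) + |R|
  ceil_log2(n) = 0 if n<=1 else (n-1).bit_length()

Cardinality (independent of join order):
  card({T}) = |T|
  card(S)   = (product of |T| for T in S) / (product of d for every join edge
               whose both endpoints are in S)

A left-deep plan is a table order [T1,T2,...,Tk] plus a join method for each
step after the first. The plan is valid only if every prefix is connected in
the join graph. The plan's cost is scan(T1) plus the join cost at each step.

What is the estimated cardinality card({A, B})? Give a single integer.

Tables in S: A(100), B(80)
Edges inside S: B-A(d=100)
numerator = 100 * 80 = 8000
denominator = 100 = 100
card(S) = 8000 / 100 = 80

80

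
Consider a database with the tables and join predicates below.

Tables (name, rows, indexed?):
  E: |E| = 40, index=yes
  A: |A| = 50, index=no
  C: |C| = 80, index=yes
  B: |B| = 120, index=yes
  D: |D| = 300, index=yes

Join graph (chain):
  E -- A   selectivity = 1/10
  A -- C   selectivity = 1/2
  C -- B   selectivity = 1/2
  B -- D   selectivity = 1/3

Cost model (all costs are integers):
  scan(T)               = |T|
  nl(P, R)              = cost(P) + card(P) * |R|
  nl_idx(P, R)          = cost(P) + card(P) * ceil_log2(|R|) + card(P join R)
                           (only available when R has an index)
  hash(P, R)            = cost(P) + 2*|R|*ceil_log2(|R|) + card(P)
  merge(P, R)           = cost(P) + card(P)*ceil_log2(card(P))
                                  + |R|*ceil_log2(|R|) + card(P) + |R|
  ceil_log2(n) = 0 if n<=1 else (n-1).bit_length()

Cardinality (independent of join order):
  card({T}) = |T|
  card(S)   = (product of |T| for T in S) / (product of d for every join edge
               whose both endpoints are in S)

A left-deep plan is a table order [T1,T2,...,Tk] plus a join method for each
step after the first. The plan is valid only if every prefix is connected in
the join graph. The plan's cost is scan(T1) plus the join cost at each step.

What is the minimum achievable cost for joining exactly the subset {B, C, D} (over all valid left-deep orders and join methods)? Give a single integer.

11560

Selinger DP over subsets of {B,C,D}:
  {C}: scan cost=80, card=80
  {B}: scan cost=120, card=120
  {D}: scan cost=300, card=300
  {BC}: card=4800; try (C,hash)→1360, (B,merge)→1680, (C,merge)→1720, (B,hash)→1840, (B,nl_idx)→5440, (C,nl_idx)→5760 …(+2); best=1360 via (C,hash)
  {BD}: card=12000; try (B,hash)→2280, (D,merge)→4080, (B,merge)→4260, (D,hash)→5640, (D,nl_idx)→13200, (B,nl_idx)→14400 …(+2); best=2280 via (B,hash)
  {BCD}: card=480000; try (D,hash)→11560, (C,hash)→15400, (D,merge)→71560, (C,merge)→182920, (D,nl_idx)→524560, (C,nl_idx)→566280 …(+2); best=11560 via (D,hash)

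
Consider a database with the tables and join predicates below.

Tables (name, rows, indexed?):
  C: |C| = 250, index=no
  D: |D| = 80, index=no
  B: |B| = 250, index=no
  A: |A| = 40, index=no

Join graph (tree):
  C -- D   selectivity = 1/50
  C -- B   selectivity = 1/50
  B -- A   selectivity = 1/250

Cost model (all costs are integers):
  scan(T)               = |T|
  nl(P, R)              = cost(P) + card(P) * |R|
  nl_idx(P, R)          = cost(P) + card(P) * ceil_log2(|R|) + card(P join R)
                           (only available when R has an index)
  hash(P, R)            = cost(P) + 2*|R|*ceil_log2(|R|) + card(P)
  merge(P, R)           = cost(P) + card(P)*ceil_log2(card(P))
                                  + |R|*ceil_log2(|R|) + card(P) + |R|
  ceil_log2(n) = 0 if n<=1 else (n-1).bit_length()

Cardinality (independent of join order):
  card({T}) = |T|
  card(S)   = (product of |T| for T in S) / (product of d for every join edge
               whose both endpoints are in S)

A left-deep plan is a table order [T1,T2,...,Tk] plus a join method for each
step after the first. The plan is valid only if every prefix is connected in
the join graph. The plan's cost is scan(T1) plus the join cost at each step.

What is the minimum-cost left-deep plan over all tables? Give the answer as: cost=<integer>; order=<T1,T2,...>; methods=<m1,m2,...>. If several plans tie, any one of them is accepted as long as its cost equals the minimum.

cost=4830; order=B,A,C,D; methods=hash,merge,hash

Selinger DP (subsets sized 1..n):
  {C}: scan cost=250, card=250
  {D}: scan cost=80, card=80
  {B}: scan cost=250, card=250
  {A}: scan cost=40, card=40
  {CD}: card=400; try (D,hash)→1620, (C,merge)→2970, (D,merge)→3140, (C,hash)→4160, (C,nl)→20080, (D,nl)→20250; best=1620 via (D,hash)
  {BC}: card=1250; try (C,hash)→4500, (B,hash)→4500, (C,merge)→4750, (B,merge)→4750, (C,nl)→62750, (B,nl)→62750; best=4500 via (C,hash)
  {AB}: card=40; try (A,hash)→980, (B,merge)→2570, (A,merge)→2780, (B,hash)→4080, (B,nl)→10040, (A,nl)→10250; best=980 via (A,hash)
  {BCD}: card=2000; try (B,hash)→6020, (D,hash)→6870, (B,merge)→7870, (D,merge)→20140, (B,nl)→101620, (D,nl)→104500; best=6020 via (B,hash)
  {ABC}: card=200; try (C,merge)→3510, (C,hash)→5020, (A,hash)→6230, (C,nl)→10980, (A,merge)→19780, (A,nl)→54500; best=3510 via (C,merge)
  {ABCD}: card=320; try (D,hash)→4830, (D,merge)→5950, (A,hash)→8500, (D,nl)→19510, (A,merge)→30300, (A,nl)→86020; best=4830 via (D,hash)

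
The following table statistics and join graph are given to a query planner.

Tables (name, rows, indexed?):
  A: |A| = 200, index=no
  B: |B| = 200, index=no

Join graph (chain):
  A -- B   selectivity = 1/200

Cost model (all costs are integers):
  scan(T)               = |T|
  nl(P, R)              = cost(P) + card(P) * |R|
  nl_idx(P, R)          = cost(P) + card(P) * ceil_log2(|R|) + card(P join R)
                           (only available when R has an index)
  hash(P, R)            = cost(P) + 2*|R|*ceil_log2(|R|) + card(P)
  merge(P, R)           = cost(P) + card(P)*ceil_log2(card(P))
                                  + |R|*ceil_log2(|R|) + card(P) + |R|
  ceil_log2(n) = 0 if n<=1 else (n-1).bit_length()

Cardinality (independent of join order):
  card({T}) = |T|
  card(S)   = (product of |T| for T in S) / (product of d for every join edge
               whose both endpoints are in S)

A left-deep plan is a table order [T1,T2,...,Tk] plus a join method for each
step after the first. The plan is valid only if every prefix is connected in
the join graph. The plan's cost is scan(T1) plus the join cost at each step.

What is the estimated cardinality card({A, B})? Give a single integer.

Tables in S: A(200), B(200)
Edges inside S: A-B(d=200)
numerator = 200 * 200 = 40000
denominator = 200 = 200
card(S) = 40000 / 200 = 200

200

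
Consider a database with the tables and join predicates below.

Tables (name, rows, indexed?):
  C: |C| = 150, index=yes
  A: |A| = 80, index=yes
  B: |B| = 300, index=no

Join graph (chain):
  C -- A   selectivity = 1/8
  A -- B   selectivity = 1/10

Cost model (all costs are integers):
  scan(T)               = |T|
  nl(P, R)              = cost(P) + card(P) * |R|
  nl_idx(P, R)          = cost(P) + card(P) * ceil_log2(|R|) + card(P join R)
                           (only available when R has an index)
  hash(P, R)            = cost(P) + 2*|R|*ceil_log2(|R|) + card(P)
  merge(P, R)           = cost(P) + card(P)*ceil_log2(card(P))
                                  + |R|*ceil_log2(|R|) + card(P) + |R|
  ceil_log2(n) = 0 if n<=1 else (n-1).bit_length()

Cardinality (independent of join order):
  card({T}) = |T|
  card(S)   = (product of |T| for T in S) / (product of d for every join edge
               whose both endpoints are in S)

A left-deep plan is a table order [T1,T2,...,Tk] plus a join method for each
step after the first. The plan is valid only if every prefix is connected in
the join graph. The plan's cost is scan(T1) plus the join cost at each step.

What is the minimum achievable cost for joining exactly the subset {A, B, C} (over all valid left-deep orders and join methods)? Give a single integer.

6520

Selinger DP over subsets of {A,B,C}:
  {C}: scan cost=150, card=150
  {A}: scan cost=80, card=80
  {B}: scan cost=300, card=300
  {AC}: card=1500; try (A,hash)→1420, (C,merge)→2070, (A,merge)→2140, (C,nl_idx)→2220, (C,hash)→2560, (A,nl_idx)→2700 …(+2); best=1420 via (A,hash)
  {AB}: card=2400; try (A,hash)→1720, (B,merge)→3720, (A,merge)→3940, (A,nl_idx)→4800, (B,hash)→5560, (B,nl)→24080 …(+1); best=1720 via (A,hash)
  {ABC}: card=45000; try (C,hash)→6520, (B,hash)→8320, (B,merge)→22420, (C,merge)→34270, (C,nl_idx)→65920, (C,nl)→361720 …(+1); best=6520 via (C,hash)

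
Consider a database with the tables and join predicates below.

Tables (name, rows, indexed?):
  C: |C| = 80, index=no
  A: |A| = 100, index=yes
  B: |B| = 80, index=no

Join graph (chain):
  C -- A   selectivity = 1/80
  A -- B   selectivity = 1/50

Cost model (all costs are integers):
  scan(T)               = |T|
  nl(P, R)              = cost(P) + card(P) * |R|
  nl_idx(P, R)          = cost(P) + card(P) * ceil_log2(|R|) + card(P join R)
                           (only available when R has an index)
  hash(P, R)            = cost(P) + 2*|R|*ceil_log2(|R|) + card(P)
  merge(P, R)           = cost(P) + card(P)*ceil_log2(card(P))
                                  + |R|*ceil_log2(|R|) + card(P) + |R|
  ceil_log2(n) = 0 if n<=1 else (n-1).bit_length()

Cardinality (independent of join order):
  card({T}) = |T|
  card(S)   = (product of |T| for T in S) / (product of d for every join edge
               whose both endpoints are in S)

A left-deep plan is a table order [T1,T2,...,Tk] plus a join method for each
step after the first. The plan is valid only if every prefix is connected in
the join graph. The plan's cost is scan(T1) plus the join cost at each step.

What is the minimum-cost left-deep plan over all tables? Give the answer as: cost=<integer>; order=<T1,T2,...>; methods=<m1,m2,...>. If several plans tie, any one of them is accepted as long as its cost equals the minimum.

Selinger DP (subsets sized 1..n):
  {C}: scan cost=80, card=80
  {A}: scan cost=100, card=100
  {B}: scan cost=80, card=80
  {AC}: card=100; try (A,nl_idx)→740, (C,hash)→1320, (A,merge)→1520, (C,merge)→1540, (A,hash)→1560, (A,nl)→8080 …(+1); best=740 via (A,nl_idx)
  {AB}: card=160; try (A,nl_idx)→800, (B,hash)→1320, (A,merge)→1520, (B,merge)→1540, (A,hash)→1560, (A,nl)→8080 …(+1); best=800 via (A,nl_idx)
  {ABC}: card=160; try (B,hash)→1960, (C,hash)→2080, (B,merge)→2180, (C,merge)→2880, (B,nl)→8740, (C,nl)→13600; best=1960 via (B,hash)

cost=1960; order=C,A,B; methods=nl_idx,hash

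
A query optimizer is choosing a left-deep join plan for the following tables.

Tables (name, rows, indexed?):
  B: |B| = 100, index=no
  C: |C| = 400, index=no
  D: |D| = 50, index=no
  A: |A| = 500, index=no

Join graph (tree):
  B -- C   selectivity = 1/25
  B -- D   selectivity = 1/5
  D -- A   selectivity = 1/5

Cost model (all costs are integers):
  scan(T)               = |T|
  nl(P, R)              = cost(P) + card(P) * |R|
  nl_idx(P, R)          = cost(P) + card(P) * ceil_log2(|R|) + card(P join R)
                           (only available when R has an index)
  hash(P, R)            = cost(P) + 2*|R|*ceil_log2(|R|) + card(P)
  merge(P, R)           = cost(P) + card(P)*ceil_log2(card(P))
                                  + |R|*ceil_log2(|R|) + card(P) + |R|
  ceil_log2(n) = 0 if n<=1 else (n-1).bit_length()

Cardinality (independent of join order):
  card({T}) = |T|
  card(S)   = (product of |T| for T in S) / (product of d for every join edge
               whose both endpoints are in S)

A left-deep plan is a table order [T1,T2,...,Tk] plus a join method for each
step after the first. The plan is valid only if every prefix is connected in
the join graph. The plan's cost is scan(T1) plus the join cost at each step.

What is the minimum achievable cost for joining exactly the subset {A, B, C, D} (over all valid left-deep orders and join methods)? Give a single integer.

29400

Selinger DP over subsets of {A,B,C,D}:
  {B}: scan cost=100, card=100
  {C}: scan cost=400, card=400
  {D}: scan cost=50, card=50
  {A}: scan cost=500, card=500
  {BC}: card=1600; try (B,hash)→2200, (C,merge)→4900, (B,merge)→5200, (C,hash)→7400, (C,nl)→40100, (B,nl)→40400; best=2200 via (B,hash)
  {BD}: card=1000; try (D,hash)→800, (B,merge)→1200, (D,merge)→1250, (B,hash)→1500, (B,nl)→5050, (D,nl)→5100; best=800 via (D,hash)
  {AD}: card=5000; try (D,hash)→1600, (A,merge)→5400, (D,merge)→5850, (A,hash)→9100, (A,nl)→25050, (D,nl)→25500; best=1600 via (D,hash)
  {BCD}: card=16000; try (D,hash)→4400, (C,hash)→9000, (C,merge)→15800, (D,merge)→21750, (D,nl)→82200, (C,nl)→400800; best=4400 via (D,hash)
  {ABD}: card=100000; try (B,hash)→8000, (A,hash)→10800, (A,merge)→16800, (B,merge)→72400, (A,nl)→500800, (B,nl)→501600; best=8000 via (B,hash)
  {ABCD}: card=1600000; try (A,hash)→29400, (C,hash)→115200, (A,merge)→249400, (C,merge)→1812000, (A,nl)→8004400, (C,nl)→40008000; best=29400 via (A,hash)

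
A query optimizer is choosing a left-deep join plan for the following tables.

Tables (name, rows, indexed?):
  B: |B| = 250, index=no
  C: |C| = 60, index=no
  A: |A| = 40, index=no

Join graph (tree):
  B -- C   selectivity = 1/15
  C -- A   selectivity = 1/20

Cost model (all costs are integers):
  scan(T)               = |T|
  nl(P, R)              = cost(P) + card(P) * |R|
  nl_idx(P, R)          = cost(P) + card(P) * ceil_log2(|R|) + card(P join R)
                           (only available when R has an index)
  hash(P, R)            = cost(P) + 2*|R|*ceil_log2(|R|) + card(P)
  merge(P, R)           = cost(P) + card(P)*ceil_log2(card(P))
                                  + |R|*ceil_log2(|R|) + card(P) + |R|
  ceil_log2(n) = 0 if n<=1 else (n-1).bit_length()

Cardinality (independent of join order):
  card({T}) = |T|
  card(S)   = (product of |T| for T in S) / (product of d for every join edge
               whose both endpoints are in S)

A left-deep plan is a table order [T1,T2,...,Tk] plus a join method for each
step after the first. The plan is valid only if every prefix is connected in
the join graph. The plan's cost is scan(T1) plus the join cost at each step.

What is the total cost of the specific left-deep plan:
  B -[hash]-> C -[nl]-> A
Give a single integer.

step 1: scan B: cost=250, card=250
step 2: join C via hash
    card(P join C) = 250*60/(15) = 1000
    cost = 250 + 2*60*6 + 250 = 1220
step 3: join A via nl
    card(P join A) = 1000*40/(20) = 2000
    cost = 1220 + 1000*40 = 41220

41220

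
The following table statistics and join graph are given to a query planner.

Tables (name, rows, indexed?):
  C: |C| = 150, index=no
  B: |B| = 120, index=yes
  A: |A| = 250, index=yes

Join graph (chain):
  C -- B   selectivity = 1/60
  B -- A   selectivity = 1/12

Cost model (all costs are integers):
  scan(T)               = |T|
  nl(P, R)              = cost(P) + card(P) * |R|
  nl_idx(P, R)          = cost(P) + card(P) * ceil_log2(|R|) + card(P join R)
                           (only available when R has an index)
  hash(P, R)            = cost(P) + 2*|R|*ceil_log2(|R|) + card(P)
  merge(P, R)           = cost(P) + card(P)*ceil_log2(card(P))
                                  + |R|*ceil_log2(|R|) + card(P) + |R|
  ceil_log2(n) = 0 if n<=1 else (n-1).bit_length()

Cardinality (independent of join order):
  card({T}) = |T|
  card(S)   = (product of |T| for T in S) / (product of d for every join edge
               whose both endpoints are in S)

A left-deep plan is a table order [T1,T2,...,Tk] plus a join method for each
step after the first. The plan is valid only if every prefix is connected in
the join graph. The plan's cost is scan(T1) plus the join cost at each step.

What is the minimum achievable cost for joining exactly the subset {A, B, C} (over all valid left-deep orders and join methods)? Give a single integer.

5800

Selinger DP over subsets of {A,B,C}:
  {C}: scan cost=150, card=150
  {B}: scan cost=120, card=120
  {A}: scan cost=250, card=250
  {BC}: card=300; try (B,nl_idx)→1500, (B,hash)→1980, (C,merge)→2430, (B,merge)→2460, (C,hash)→2640, (C,nl)→18120 …(+1); best=1500 via (B,nl_idx)
  {AB}: card=2500; try (B,hash)→2180, (A,merge)→3330, (B,merge)→3460, (A,nl_idx)→3580, (A,hash)→4240, (B,nl_idx)→4500 …(+2); best=2180 via (B,hash)
  {ABC}: card=6250; try (A,hash)→5800, (A,merge)→6750, (C,hash)→7080, (A,nl_idx)→10150, (C,merge)→36030, (A,nl)→76500 …(+1); best=5800 via (A,hash)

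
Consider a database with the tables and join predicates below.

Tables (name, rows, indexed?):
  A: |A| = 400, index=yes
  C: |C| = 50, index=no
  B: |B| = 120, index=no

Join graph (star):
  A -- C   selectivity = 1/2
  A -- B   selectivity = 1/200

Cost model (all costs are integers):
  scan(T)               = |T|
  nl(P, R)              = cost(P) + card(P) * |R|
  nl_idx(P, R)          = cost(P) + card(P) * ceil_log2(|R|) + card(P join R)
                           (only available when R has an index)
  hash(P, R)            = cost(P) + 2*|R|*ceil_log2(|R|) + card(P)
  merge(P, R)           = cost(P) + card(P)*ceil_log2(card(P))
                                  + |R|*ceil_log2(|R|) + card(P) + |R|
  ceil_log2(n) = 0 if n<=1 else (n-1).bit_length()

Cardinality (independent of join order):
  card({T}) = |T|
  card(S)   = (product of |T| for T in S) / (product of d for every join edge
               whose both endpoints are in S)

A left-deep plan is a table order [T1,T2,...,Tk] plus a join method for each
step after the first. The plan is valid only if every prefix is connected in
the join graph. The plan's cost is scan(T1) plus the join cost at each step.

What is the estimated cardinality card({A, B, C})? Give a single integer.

6000

Tables in S: A(400), B(120), C(50)
Edges inside S: A-C(d=2), A-B(d=200)
numerator = 400 * 120 * 50 = 2400000
denominator = 2 * 200 = 400
card(S) = 2400000 / 400 = 6000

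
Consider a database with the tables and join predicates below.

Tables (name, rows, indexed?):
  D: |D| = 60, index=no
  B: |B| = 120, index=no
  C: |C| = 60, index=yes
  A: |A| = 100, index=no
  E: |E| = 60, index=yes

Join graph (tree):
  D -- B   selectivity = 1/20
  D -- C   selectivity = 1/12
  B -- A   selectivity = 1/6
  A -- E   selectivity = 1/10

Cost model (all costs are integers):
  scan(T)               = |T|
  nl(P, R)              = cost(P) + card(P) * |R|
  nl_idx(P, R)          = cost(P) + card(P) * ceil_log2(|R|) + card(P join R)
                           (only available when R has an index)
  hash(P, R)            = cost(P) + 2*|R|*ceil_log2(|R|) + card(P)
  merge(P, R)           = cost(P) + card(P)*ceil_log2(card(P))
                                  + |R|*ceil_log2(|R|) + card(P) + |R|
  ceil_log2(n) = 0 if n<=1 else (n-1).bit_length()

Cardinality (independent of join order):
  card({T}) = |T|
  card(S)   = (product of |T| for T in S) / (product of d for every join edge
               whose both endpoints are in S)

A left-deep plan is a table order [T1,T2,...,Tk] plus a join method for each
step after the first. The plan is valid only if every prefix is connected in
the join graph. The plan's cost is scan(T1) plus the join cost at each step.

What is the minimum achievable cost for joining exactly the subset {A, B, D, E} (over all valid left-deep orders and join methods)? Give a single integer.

Selinger DP over subsets of {A,B,D,E}:
  {D}: scan cost=60, card=60
  {B}: scan cost=120, card=120
  {A}: scan cost=100, card=100
  {E}: scan cost=60, card=60
  {BD}: card=360; try (D,hash)→960, (B,merge)→1440, (D,merge)→1500, (B,hash)→1800, (B,nl)→7260, (D,nl)→7320; best=960 via (D,hash)
  {AB}: card=2000; try (A,hash)→1640, (B,merge)→1860, (B,hash)→1880, (A,merge)→1880, (B,nl)→12100, (A,nl)→12120; best=1640 via (A,hash)
  {AE}: card=600; try (E,hash)→920, (A,merge)→1280, (E,nl_idx)→1300, (E,merge)→1320, (A,hash)→1520, (A,nl)→6060 …(+1); best=920 via (E,hash)
  {ABD}: card=6000; try (A,hash)→2720, (D,hash)→4360, (A,merge)→5360, (D,merge)→26060, (A,nl)→36960, (D,nl)→121640; best=2720 via (A,hash)
  {ABE}: card=12000; try (B,hash)→3200, (E,hash)→4360, (B,merge)→8480, (E,nl_idx)→25640, (E,merge)→26060, (B,nl)→72920 …(+1); best=3200 via (B,hash)
  {ABDE}: card=36000; try (E,hash)→9440, (D,hash)→15920, (E,nl_idx)→74720, (E,merge)→87140, (D,merge)→183620, (E,nl)→362720 …(+1); best=9440 via (E,hash)

9440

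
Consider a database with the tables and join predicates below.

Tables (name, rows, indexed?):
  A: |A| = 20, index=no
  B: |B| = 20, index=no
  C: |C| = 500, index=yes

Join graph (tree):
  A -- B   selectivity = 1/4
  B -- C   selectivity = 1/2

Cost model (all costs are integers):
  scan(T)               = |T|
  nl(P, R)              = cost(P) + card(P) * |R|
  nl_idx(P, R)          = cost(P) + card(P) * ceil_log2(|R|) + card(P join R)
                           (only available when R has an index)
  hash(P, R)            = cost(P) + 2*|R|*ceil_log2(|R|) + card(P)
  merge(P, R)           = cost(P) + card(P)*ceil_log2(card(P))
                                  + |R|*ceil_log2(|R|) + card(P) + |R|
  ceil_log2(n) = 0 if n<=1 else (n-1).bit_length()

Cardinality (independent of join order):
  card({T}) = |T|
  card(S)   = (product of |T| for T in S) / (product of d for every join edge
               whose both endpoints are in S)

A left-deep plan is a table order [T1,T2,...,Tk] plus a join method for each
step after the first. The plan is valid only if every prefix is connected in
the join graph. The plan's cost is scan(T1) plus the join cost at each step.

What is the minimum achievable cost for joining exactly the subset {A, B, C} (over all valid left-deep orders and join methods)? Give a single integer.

Selinger DP over subsets of {A,B,C}:
  {A}: scan cost=20, card=20
  {B}: scan cost=20, card=20
  {C}: scan cost=500, card=500
  {AB}: card=100; try (B,hash)→240, (A,hash)→240, (B,merge)→260, (A,merge)→260, (B,nl)→420, (A,nl)→420; best=240 via (B,hash)
  {BC}: card=5000; try (B,hash)→1200, (C,merge)→5140, (C,nl_idx)→5200, (B,merge)→5620, (C,hash)→9040, (C,nl)→10020 …(+1); best=1200 via (B,hash)
  {ABC}: card=25000; try (C,merge)→6040, (A,hash)→6400, (C,hash)→9340, (C,nl_idx)→26140, (C,nl)→50240, (A,merge)→71320 …(+1); best=6040 via (C,merge)

6040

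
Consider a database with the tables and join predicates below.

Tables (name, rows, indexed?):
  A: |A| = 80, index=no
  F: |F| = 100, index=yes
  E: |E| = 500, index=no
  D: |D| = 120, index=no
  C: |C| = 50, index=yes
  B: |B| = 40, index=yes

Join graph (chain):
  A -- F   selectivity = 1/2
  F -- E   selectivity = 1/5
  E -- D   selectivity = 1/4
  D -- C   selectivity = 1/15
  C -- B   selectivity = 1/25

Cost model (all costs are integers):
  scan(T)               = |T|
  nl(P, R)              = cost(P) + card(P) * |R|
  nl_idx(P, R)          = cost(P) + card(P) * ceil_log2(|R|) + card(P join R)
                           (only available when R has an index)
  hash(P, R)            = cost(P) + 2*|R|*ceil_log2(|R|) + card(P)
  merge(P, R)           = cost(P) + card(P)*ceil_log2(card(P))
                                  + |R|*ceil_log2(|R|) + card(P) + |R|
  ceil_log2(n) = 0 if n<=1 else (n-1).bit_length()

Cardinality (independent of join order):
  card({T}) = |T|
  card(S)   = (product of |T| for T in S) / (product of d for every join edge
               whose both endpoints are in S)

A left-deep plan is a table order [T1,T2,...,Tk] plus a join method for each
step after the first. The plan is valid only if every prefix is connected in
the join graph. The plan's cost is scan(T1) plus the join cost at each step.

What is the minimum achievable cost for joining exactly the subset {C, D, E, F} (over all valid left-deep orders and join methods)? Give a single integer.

Selinger DP over subsets of {C,D,E,F}:
  {F}: scan cost=100, card=100
  {E}: scan cost=500, card=500
  {D}: scan cost=120, card=120
  {C}: scan cost=50, card=50
  {EF}: card=10000; try (F,hash)→2400, (E,merge)→5900, (F,merge)→6300, (E,hash)→9200, (F,nl_idx)→14000, (E,nl)→50100 …(+1); best=2400 via (F,hash)
  {DE}: card=15000; try (D,hash)→2680, (E,merge)→6080, (D,merge)→6460, (E,hash)→9240, (E,nl)→60120, (D,nl)→60500; best=2680 via (D,hash)
  {CD}: card=400; try (C,hash)→840, (C,nl_idx)→1240, (D,merge)→1360, (C,merge)→1430, (D,hash)→1780, (D,nl)→6050 …(+1); best=840 via (C,hash)
  {DEF}: card=300000; try (D,hash)→14080, (F,hash)→19080, (D,merge)→153360, (F,merge)→228480, (F,nl_idx)→407680, (D,nl)→1202400 …(+1); best=14080 via (D,hash)
  {CDE}: card=50000; try (E,merge)→9840, (E,hash)→10240, (C,hash)→18280, (C,nl_idx)→142680, (E,nl)→200840, (C,merge)→228030 …(+1); best=9840 via (E,merge)
  {CDEF}: card=1000000; try (F,hash)→61240, (C,hash)→314680, (F,merge)→860640, (F,nl_idx)→1359840, (C,nl_idx)→2814080, (F,nl)→5009840 …(+2); best=61240 via (F,hash)

61240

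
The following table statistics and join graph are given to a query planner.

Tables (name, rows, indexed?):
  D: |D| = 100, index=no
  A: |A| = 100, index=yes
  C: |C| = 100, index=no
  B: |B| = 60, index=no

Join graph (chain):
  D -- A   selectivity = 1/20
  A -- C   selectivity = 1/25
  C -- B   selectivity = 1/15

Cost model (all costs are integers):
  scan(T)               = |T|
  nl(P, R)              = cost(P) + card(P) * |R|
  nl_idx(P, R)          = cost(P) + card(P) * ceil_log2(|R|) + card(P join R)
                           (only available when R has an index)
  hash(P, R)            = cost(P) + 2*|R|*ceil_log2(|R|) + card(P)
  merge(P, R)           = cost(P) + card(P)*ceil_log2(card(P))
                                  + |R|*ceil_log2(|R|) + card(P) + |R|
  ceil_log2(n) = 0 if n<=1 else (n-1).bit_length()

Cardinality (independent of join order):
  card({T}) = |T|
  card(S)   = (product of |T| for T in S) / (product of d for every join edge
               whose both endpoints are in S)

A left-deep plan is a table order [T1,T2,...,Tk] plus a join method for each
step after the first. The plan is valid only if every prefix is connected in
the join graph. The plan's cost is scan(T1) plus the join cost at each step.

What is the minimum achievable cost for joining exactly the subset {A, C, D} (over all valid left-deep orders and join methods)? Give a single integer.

Selinger DP over subsets of {A,C,D}:
  {D}: scan cost=100, card=100
  {A}: scan cost=100, card=100
  {C}: scan cost=100, card=100
  {AD}: card=500; try (A,nl_idx)→1300, (D,hash)→1600, (A,hash)→1600, (D,merge)→1700, (A,merge)→1700, (D,nl)→10100 …(+1); best=1300 via (A,nl_idx)
  {AC}: card=400; try (A,nl_idx)→1200, (C,hash)→1600, (A,hash)→1600, (C,merge)→1700, (A,merge)→1700, (C,nl)→10100 …(+1); best=1200 via (A,nl_idx)
  {ACD}: card=2000; try (D,hash)→3000, (C,hash)→3200, (D,merge)→6000, (C,merge)→7100, (D,nl)→41200, (C,nl)→51300; best=3000 via (D,hash)

3000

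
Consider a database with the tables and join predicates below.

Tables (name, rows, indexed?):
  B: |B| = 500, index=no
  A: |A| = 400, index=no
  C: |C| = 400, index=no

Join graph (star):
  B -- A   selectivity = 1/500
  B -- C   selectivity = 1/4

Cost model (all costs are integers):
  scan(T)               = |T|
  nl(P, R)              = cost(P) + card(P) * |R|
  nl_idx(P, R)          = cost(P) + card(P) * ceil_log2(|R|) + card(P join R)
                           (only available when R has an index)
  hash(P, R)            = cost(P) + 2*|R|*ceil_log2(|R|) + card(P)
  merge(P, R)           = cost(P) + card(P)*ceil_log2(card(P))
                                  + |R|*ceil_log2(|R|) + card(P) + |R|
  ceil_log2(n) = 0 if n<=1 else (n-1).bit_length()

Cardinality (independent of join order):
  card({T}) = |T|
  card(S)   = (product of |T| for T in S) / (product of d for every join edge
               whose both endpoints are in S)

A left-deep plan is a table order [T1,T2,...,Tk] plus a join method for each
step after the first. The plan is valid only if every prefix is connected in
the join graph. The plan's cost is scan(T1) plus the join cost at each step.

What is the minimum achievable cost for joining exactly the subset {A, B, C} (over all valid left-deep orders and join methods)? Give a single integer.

15800

Selinger DP over subsets of {A,B,C}:
  {B}: scan cost=500, card=500
  {A}: scan cost=400, card=400
  {C}: scan cost=400, card=400
  {AB}: card=400; try (A,hash)→8200, (B,merge)→9400, (A,merge)→9500, (B,hash)→9800, (B,nl)→200400, (A,nl)→200500; best=8200 via (A,hash)
  {BC}: card=50000; try (C,hash)→8200, (B,merge)→9400, (C,merge)→9500, (B,hash)→9800, (B,nl)→200400, (C,nl)→200500; best=8200 via (C,hash)
  {ABC}: card=40000; try (C,hash)→15800, (C,merge)→16200, (A,hash)→65400, (C,nl)→168200, (A,merge)→862200, (A,nl)→20008200; best=15800 via (C,hash)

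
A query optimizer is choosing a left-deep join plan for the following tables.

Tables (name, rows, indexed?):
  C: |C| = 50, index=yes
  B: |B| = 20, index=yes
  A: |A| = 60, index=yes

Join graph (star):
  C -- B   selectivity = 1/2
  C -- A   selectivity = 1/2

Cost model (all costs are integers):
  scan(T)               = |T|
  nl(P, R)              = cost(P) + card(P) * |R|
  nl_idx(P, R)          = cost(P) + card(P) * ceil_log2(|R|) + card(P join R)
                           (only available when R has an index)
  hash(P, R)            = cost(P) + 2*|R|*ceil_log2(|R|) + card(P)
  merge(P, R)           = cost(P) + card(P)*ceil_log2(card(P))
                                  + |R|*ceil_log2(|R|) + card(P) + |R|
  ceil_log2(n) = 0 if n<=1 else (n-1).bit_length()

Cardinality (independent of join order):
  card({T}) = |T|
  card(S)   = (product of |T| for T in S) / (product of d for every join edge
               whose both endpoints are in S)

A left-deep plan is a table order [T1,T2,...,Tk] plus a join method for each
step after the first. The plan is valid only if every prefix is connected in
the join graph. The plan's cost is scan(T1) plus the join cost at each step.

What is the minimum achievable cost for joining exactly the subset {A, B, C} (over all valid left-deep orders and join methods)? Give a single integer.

Selinger DP over subsets of {A,B,C}:
  {C}: scan cost=50, card=50
  {B}: scan cost=20, card=20
  {A}: scan cost=60, card=60
  {BC}: card=500; try (B,hash)→300, (C,merge)→490, (B,merge)→520, (C,hash)→640, (C,nl_idx)→640, (B,nl_idx)→800 …(+2); best=300 via (B,hash)
  {AC}: card=1500; try (C,hash)→720, (A,hash)→820, (A,merge)→820, (C,merge)→830, (A,nl_idx)→1850, (C,nl_idx)→1920 …(+2); best=720 via (C,hash)
  {ABC}: card=15000; try (A,hash)→1520, (B,hash)→2420, (A,merge)→5720, (A,nl_idx)→18300, (B,merge)→18840, (B,nl_idx)→23220 …(+2); best=1520 via (A,hash)

1520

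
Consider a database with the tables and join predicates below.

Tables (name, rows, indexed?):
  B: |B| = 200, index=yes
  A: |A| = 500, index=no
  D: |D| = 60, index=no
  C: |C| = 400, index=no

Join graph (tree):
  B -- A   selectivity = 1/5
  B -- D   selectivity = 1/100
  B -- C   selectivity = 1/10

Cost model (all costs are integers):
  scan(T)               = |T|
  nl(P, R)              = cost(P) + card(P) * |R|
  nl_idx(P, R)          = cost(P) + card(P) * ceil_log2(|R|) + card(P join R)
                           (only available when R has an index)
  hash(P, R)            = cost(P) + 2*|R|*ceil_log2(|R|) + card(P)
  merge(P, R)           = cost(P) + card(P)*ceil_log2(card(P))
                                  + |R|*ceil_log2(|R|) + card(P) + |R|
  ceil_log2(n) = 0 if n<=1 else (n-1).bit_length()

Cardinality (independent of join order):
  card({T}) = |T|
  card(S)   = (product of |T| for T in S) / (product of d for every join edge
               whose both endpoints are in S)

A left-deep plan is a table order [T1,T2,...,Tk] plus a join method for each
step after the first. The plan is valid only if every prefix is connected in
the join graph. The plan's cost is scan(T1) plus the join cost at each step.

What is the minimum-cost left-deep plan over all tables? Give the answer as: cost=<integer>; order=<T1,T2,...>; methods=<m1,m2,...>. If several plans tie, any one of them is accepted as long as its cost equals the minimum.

cost=19420; order=D,B,C,A; methods=nl_idx,merge,hash

Selinger DP (subsets sized 1..n):
  {B}: scan cost=200, card=200
  {A}: scan cost=500, card=500
  {D}: scan cost=60, card=60
  {C}: scan cost=400, card=400
  {AB}: card=20000; try (B,hash)→4200, (A,merge)→7000, (B,merge)→7300, (A,hash)→9400, (B,nl_idx)→24500, (A,nl)→100200 …(+1); best=4200 via (B,hash)
  {BD}: card=120; try (B,nl_idx)→660, (D,hash)→1120, (B,merge)→2280, (D,merge)→2420, (B,hash)→3320, (B,nl)→12060 …(+1); best=660 via (B,nl_idx)
  {BC}: card=8000; try (B,hash)→4000, (C,merge)→6000, (B,merge)→6200, (C,hash)→7600, (B,nl_idx)→11600, (C,nl)→80200 …(+1); best=4000 via (B,hash)
  {ABD}: card=12000; try (A,merge)→6620, (A,hash)→9780, (D,hash)→24920, (A,nl)→60660, (D,merge)→324620, (D,nl)→1204200; best=6620 via (A,merge)
  {ABC}: card=800000; try (A,hash)→21000, (C,hash)→31400, (A,merge)→121000, (C,merge)→328200, (A,nl)→4004000, (C,nl)→8004200; best=21000 via (A,hash)
  {BCD}: card=4800; try (C,merge)→5620, (C,hash)→7980, (D,hash)→12720, (C,nl)→48660, (D,merge)→116420, (D,nl)→484000; best=5620 via (C,merge)
  {ABCD}: card=480000; try (A,hash)→19420, (C,hash)→25820, (A,merge)→77820, (C,merge)→190620, (D,hash)→821720, (A,nl)→2405620 …(+3); best=19420 via (A,hash)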